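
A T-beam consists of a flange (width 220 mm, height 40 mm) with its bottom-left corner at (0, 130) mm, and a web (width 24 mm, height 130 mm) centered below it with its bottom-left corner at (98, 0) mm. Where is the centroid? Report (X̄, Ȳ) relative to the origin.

web: A = 24 × 130 = 3120.00, centroid at (110.00, 65.00).
flange: A = 220 × 40 = 8800.00, centroid at (110.00, 150.00).
ΣA = 11920.00 mm², ΣAX̄ = 1311200.00 mm³, ΣAȲ = 1522800.00 mm³.
X̄ = 1311200.00/11920.00 = 110.00 mm; Ȳ = 1522800.00/11920.00 = 127.75 mm.

X̄ = 110.00 mm, Ȳ = 127.75 mm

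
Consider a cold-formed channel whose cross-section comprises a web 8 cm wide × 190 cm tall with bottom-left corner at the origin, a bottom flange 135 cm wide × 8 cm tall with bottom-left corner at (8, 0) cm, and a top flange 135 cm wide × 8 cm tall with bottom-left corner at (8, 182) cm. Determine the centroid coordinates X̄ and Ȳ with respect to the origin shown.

X̄ = 45.97 cm, Ȳ = 95.00 cm

web: A = 8 × 190 = 1520.00, centroid at (4.00, 95.00).
bottom flange: A = 135 × 8 = 1080.00, centroid at (75.50, 4.00).
top flange: A = 135 × 8 = 1080.00, centroid at (75.50, 186.00).
ΣA = 3680.00 cm², ΣAX̄ = 169160.00 cm³, ΣAȲ = 349600.00 cm³.
X̄ = 169160.00/3680.00 = 45.97 cm; Ȳ = 349600.00/3680.00 = 95.00 cm.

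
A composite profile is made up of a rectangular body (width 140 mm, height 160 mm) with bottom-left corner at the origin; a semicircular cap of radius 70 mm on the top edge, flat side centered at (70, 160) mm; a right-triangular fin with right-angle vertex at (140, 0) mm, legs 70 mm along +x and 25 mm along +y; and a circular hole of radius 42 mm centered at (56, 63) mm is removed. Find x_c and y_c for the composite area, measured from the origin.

x_c = 76.26 mm, y_c = 114.44 mm

rectangular body: A = 140 × 160 = 22400.00, centroid at (70.00, 80.00).
semicircular top: A = ½π·70² = 7696.90, centroid at (70.00, 189.71).
triangular fin: A = ½·70·25 = 875.00, centroid at (163.33, 8.33).
hole: A = −π·42² = -5541.77, centroid at (56.00, 63.00).
ΣA = 25430.13 mm², ΣAx_c = 1939360.72 mm³, ΣAy_c = 2910331.18 mm³.
x_c = 1939360.72/25430.13 = 76.26 mm; y_c = 2910331.18/25430.13 = 114.44 mm.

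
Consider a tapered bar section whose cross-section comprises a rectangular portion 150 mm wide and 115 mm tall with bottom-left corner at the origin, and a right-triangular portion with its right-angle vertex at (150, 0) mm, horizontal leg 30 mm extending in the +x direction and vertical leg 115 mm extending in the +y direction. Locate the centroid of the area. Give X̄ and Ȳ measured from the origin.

rectangular portion: A = 150 × 115 = 17250.00, centroid at (75.00, 57.50).
triangular portion: A = ½·30·115 = 1725.00, centroid at (160.00, 38.33).
ΣA = 18975.00 mm², ΣAX̄ = 1569750.00 mm³, ΣAȲ = 1058000.00 mm³.
X̄ = 1569750.00/18975.00 = 82.73 mm; Ȳ = 1058000.00/18975.00 = 55.76 mm.

X̄ = 82.73 mm, Ȳ = 55.76 mm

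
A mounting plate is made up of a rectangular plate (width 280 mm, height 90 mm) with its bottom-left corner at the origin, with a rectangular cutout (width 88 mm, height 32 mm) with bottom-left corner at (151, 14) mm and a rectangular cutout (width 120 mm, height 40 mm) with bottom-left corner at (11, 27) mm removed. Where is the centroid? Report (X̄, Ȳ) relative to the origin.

Part | A | x̄ᵢ | ȳᵢ | A·x̄ᵢ | A·ȳᵢ
plate | 25200.00 | 140.00 | 45.00 | 3528000.00 | 1134000.00
hole 1 | -2816.00 | 195.00 | 30.00 | -549120.00 | -84480.00
hole 2 | -4800.00 | 71.00 | 47.00 | -340800.00 | -225600.00
Σ | 17584.00 |  |  | 2638080.00 | 823920.00
X̄ = 2638080.00 / 17584.00 = 150.03 mm
Ȳ = 823920.00 / 17584.00 = 46.86 mm

X̄ = 150.03 mm, Ȳ = 46.86 mm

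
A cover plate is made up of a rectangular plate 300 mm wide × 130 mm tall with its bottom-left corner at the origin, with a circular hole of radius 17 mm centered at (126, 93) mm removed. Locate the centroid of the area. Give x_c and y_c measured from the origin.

x_c = 150.57 mm, y_c = 64.33 mm

plate: A = 300 × 130 = 39000.00, centroid at (150.00, 65.00).
hole: A = −π·17² = -907.92, centroid at (126.00, 93.00).
ΣA = 38092.08 mm²
ΣAx_c = (39000.00)(150.00) + (-907.92)(126.00) = 5735602.05 mm³
ΣAy_c = (39000.00)(65.00) + (-907.92)(93.00) = 2450563.41 mm³
x_c = 5735602.05 / 38092.08 = 150.57 mm
y_c = 2450563.41 / 38092.08 = 64.33 mm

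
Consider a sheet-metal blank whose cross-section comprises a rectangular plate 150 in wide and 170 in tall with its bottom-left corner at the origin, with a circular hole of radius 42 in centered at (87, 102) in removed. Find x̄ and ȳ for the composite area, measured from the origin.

x̄ = 71.67 in, ȳ = 80.28 in

plate: A = 150 × 170 = 25500.00, centroid at (75.00, 85.00).
hole: A = −π·42² = -5541.77, centroid at (87.00, 102.00).
ΣA = 19958.23 in², ΣAx̄ = 1430366.06 in³, ΣAȳ = 1602239.52 in³.
x̄ = 1430366.06/19958.23 = 71.67 in; ȳ = 1602239.52/19958.23 = 80.28 in.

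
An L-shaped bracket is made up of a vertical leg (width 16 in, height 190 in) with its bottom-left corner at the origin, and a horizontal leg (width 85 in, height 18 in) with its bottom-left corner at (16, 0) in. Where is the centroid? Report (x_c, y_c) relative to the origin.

x_c = 24.91 in, y_c = 66.21 in

vertical leg: A = 16 × 190 = 3040.00, centroid at (8.00, 95.00).
horizontal leg: A = 85 × 18 = 1530.00, centroid at (58.50, 9.00).
ΣA = 4570.00 in², ΣAx_c = 113825.00 in³, ΣAy_c = 302570.00 in³.
x_c = 113825.00/4570.00 = 24.91 in; y_c = 302570.00/4570.00 = 66.21 in.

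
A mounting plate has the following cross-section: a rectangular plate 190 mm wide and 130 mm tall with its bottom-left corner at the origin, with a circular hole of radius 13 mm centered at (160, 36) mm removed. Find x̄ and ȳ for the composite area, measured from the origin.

x̄ = 93.57 mm, ȳ = 65.64 mm

Part | A | x̄ᵢ | ȳᵢ | A·x̄ᵢ | A·ȳᵢ
plate | 24700.00 | 95.00 | 65.00 | 2346500.00 | 1605500.00
hole | -530.93 | 160.00 | 36.00 | -84948.67 | -19113.45
Σ | 24169.07 |  |  | 2261551.33 | 1586386.55
x̄ = 2261551.33 / 24169.07 = 93.57 mm
ȳ = 1586386.55 / 24169.07 = 65.64 mm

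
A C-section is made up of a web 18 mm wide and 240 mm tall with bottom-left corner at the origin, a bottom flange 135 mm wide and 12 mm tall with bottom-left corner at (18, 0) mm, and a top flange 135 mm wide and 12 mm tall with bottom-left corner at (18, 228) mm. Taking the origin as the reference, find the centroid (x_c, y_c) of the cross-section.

Part | A | x̄ᵢ | ȳᵢ | A·x̄ᵢ | A·ȳᵢ
web | 4320.00 | 9.00 | 120.00 | 38880.00 | 518400.00
bottom flange | 1620.00 | 85.50 | 6.00 | 138510.00 | 9720.00
top flange | 1620.00 | 85.50 | 234.00 | 138510.00 | 379080.00
Σ | 7560.00 |  |  | 315900.00 | 907200.00
x_c = 315900.00 / 7560.00 = 41.79 mm
y_c = 907200.00 / 7560.00 = 120.00 mm

x_c = 41.79 mm, y_c = 120.00 mm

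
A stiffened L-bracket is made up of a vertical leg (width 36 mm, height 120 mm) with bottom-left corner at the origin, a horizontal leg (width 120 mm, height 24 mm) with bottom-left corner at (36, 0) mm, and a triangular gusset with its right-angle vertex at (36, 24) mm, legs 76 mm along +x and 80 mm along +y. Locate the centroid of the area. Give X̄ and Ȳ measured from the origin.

X̄ = 52.80 mm, Ȳ = 43.73 mm

vertical leg: A = 36 × 120 = 4320.00, centroid at (18.00, 60.00).
horizontal leg: A = 120 × 24 = 2880.00, centroid at (96.00, 12.00).
gusset: A = ½·76·80 = 3040.00, centroid at (61.33, 50.67).
ΣA = 10240.00 mm², ΣAX̄ = 540693.33 mm³, ΣAȲ = 447786.67 mm³.
X̄ = 540693.33/10240.00 = 52.80 mm; Ȳ = 447786.67/10240.00 = 43.73 mm.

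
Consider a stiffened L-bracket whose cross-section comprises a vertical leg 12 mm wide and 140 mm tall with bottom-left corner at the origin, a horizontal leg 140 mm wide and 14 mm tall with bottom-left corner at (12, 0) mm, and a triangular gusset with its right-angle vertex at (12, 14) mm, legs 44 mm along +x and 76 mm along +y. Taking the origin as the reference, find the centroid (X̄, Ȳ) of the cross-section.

vertical leg: A = 12 × 140 = 1680.00, centroid at (6.00, 70.00).
horizontal leg: A = 140 × 14 = 1960.00, centroid at (82.00, 7.00).
gusset: A = ½·44·76 = 1672.00, centroid at (26.67, 39.33).
ΣA = 5312.00 mm², ΣAX̄ = 215386.67 mm³, ΣAȲ = 197085.33 mm³.
X̄ = 215386.67/5312.00 = 40.55 mm; Ȳ = 197085.33/5312.00 = 37.10 mm.

X̄ = 40.55 mm, Ȳ = 37.10 mm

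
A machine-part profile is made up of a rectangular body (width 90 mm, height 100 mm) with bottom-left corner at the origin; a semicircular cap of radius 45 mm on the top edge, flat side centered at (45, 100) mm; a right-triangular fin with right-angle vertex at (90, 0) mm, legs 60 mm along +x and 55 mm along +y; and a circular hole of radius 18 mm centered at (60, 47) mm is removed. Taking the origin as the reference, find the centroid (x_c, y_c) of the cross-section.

x_c = 52.18 mm, y_c = 63.31 mm

rectangular body: A = 90 × 100 = 9000.00, centroid at (45.00, 50.00).
semicircular top: A = ½π·45² = 3180.86, centroid at (45.00, 119.10).
triangular fin: A = ½·60·55 = 1650.00, centroid at (110.00, 18.33).
hole: A = −π·18² = -1017.88, centroid at (60.00, 47.00).
ΣA = 12812.99 mm², ΣAx_c = 668566.25 mm³, ΣAy_c = 811246.08 mm³.
x_c = 668566.25/12812.99 = 52.18 mm; y_c = 811246.08/12812.99 = 63.31 mm.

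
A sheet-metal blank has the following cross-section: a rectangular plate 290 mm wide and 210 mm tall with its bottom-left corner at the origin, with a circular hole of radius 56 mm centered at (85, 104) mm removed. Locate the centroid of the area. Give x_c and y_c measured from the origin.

x_c = 156.58 mm, y_c = 105.19 mm

plate: A = 290 × 210 = 60900.00, centroid at (145.00, 105.00).
hole: A = −π·56² = -9852.03, centroid at (85.00, 104.00).
ΣA = 51047.97 mm²
ΣAx_c = (60900.00)(145.00) + (-9852.03)(85.00) = 7993077.06 mm³
ΣAy_c = (60900.00)(105.00) + (-9852.03)(104.00) = 5369888.41 mm³
x_c = 7993077.06 / 51047.97 = 156.58 mm
y_c = 5369888.41 / 51047.97 = 105.19 mm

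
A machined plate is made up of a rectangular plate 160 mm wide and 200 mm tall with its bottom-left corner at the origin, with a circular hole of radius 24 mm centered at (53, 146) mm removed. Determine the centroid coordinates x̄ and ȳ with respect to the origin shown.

x̄ = 81.62 mm, ȳ = 97.24 mm

Part | A | x̄ᵢ | ȳᵢ | A·x̄ᵢ | A·ȳᵢ
plate | 32000.00 | 80.00 | 100.00 | 2560000.00 | 3200000.00
hole | -1809.56 | 53.00 | 146.00 | -95906.54 | -264195.38
Σ | 30190.44 |  |  | 2464093.46 | 2935804.62
x̄ = 2464093.46 / 30190.44 = 81.62 mm
ȳ = 2935804.62 / 30190.44 = 97.24 mm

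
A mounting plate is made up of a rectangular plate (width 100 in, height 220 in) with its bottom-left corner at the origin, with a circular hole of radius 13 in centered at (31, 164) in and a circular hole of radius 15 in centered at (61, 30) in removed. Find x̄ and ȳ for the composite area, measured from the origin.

x̄ = 50.11 in, ȳ = 111.34 in

plate: A = 100 × 220 = 22000.00, centroid at (50.00, 110.00).
hole 1: A = −π·13² = -530.93, centroid at (31.00, 164.00).
hole 2: A = −π·15² = -706.86, centroid at (61.00, 30.00).
ΣA = 20762.21 in², ΣAx̄ = 1040422.84 in³, ΣAȳ = 2311721.87 in³.
x̄ = 1040422.84/20762.21 = 50.11 in; ȳ = 2311721.87/20762.21 = 111.34 in.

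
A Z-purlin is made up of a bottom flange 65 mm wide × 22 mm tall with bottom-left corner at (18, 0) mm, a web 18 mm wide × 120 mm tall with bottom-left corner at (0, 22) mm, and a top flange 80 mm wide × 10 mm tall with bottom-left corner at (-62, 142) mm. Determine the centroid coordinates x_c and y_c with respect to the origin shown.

bottom flange: A = 65 × 22 = 1430.00, centroid at (50.50, 11.00).
web: A = 18 × 120 = 2160.00, centroid at (9.00, 82.00).
top flange: A = 80 × 10 = 800.00, centroid at (-22.00, 147.00).
ΣA = 4390.00 mm², ΣAx_c = 74055.00 mm³, ΣAy_c = 310450.00 mm³.
x_c = 74055.00/4390.00 = 16.87 mm; y_c = 310450.00/4390.00 = 70.72 mm.

x_c = 16.87 mm, y_c = 70.72 mm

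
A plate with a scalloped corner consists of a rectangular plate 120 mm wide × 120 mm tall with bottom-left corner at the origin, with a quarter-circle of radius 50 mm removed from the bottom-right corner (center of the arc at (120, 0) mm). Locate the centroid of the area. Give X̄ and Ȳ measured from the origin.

X̄ = 53.88 mm, Ȳ = 66.12 mm

plate: A = 120 × 120 = 14400.00, centroid at (60.00, 60.00).
removed quarter-circle: A = −¼π·50² = -1963.50, centroid at (98.78, 21.22).
ΣA = 12436.50 mm²
ΣAX̄ = (14400.00)(60.00) + (-1963.50)(98.78) = 670047.22 mm³
ΣAȲ = (14400.00)(60.00) + (-1963.50)(21.22) = 822333.33 mm³
X̄ = 670047.22 / 12436.50 = 53.88 mm
Ȳ = 822333.33 / 12436.50 = 66.12 mm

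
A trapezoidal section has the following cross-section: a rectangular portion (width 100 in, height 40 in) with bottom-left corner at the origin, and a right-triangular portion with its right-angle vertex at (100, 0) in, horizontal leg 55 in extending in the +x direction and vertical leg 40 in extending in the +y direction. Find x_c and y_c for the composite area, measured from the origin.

rectangular portion: A = 100 × 40 = 4000.00, centroid at (50.00, 20.00).
triangular portion: A = ½·55·40 = 1100.00, centroid at (118.33, 13.33).
ΣA = 5100.00 in²
ΣAx_c = (4000.00)(50.00) + (1100.00)(118.33) = 330166.67 in³
ΣAy_c = (4000.00)(20.00) + (1100.00)(13.33) = 94666.67 in³
x_c = 330166.67 / 5100.00 = 64.74 in
y_c = 94666.67 / 5100.00 = 18.56 in

x_c = 64.74 in, y_c = 18.56 in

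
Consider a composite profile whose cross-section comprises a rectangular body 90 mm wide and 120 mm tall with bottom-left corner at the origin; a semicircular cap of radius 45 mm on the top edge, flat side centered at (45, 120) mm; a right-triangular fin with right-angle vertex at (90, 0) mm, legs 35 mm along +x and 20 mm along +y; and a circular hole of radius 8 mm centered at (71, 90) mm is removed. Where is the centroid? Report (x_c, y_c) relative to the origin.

x_c = 46.03 mm, y_c = 76.06 mm

rectangular body: A = 90 × 120 = 10800.00, centroid at (45.00, 60.00).
semicircular top: A = ½π·45² = 3180.86, centroid at (45.00, 139.10).
triangular fin: A = ½·35·20 = 350.00, centroid at (101.67, 6.67).
hole: A = −π·8² = -201.06, centroid at (71.00, 90.00).
ΣA = 14129.80 mm², ΣAx_c = 650446.75 mm³, ΣAy_c = 1074691.27 mm³.
x_c = 650446.75/14129.80 = 46.03 mm; y_c = 1074691.27/14129.80 = 76.06 mm.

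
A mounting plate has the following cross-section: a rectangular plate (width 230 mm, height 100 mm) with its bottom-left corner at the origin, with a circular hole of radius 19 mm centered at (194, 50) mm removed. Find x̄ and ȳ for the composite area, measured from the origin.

Part | A | x̄ᵢ | ȳᵢ | A·x̄ᵢ | A·ȳᵢ
plate | 23000.00 | 115.00 | 50.00 | 2645000.00 | 1150000.00
hole | -1134.11 | 194.00 | 50.00 | -220018.30 | -56705.75
Σ | 21865.89 |  |  | 2424981.70 | 1093294.25
x̄ = 2424981.70 / 21865.89 = 110.90 mm
ȳ = 1093294.25 / 21865.89 = 50.00 mm

x̄ = 110.90 mm, ȳ = 50.00 mm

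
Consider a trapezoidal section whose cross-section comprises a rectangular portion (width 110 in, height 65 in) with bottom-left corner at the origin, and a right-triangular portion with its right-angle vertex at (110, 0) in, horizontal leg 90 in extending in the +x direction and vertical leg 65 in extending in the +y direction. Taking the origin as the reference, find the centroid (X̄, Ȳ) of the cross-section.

rectangular portion: A = 110 × 65 = 7150.00, centroid at (55.00, 32.50).
triangular portion: A = ½·90·65 = 2925.00, centroid at (140.00, 21.67).
ΣA = 10075.00 in², ΣAX̄ = 802750.00 in³, ΣAȲ = 295750.00 in³.
X̄ = 802750.00/10075.00 = 79.68 in; Ȳ = 295750.00/10075.00 = 29.35 in.

X̄ = 79.68 in, Ȳ = 29.35 in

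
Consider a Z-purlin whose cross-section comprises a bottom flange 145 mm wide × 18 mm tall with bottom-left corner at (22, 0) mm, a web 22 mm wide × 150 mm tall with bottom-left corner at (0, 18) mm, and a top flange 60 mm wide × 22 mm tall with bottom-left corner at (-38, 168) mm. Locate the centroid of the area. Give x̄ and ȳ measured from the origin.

x̄ = 37.67 mm, ȳ = 78.38 mm

bottom flange: A = 145 × 18 = 2610.00, centroid at (94.50, 9.00).
web: A = 22 × 150 = 3300.00, centroid at (11.00, 93.00).
top flange: A = 60 × 22 = 1320.00, centroid at (-8.00, 179.00).
ΣA = 7230.00 mm²
ΣAx̄ = (2610.00)(94.50) + (3300.00)(11.00) + (1320.00)(-8.00) = 272385.00 mm³
ΣAȳ = (2610.00)(9.00) + (3300.00)(93.00) + (1320.00)(179.00) = 566670.00 mm³
x̄ = 272385.00 / 7230.00 = 37.67 mm
ȳ = 566670.00 / 7230.00 = 78.38 mm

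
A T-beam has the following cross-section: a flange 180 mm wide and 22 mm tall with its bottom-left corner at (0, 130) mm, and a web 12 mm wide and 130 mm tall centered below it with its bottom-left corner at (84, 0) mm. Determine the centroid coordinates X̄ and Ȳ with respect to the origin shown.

web: A = 12 × 130 = 1560.00, centroid at (90.00, 65.00).
flange: A = 180 × 22 = 3960.00, centroid at (90.00, 141.00).
ΣA = 5520.00 mm²
ΣAX̄ = (1560.00)(90.00) + (3960.00)(90.00) = 496800.00 mm³
ΣAȲ = (1560.00)(65.00) + (3960.00)(141.00) = 659760.00 mm³
X̄ = 496800.00 / 5520.00 = 90.00 mm
Ȳ = 659760.00 / 5520.00 = 119.52 mm

X̄ = 90.00 mm, Ȳ = 119.52 mm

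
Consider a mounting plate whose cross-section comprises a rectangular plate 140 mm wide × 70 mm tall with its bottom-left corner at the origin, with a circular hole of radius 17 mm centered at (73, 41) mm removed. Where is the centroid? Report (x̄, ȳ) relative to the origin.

x̄ = 69.69 mm, ȳ = 34.39 mm

Part | A | x̄ᵢ | ȳᵢ | A·x̄ᵢ | A·ȳᵢ
plate | 9800.00 | 70.00 | 35.00 | 686000.00 | 343000.00
hole | -907.92 | 73.00 | 41.00 | -66278.18 | -37224.73
Σ | 8892.08 |  |  | 619721.82 | 305775.27
x̄ = 619721.82 / 8892.08 = 69.69 mm
ȳ = 305775.27 / 8892.08 = 34.39 mm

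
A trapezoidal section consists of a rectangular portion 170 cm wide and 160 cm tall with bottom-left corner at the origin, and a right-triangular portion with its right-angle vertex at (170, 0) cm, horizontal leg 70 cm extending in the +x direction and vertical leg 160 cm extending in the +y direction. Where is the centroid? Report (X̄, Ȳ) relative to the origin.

X̄ = 103.50 cm, Ȳ = 75.45 cm

Part | A | x̄ᵢ | ȳᵢ | A·x̄ᵢ | A·ȳᵢ
rectangular portion | 27200.00 | 85.00 | 80.00 | 2312000.00 | 2176000.00
triangular portion | 5600.00 | 193.33 | 53.33 | 1082666.67 | 298666.67
Σ | 32800.00 |  |  | 3394666.67 | 2474666.67
X̄ = 3394666.67 / 32800.00 = 103.50 cm
Ȳ = 2474666.67 / 32800.00 = 75.45 cm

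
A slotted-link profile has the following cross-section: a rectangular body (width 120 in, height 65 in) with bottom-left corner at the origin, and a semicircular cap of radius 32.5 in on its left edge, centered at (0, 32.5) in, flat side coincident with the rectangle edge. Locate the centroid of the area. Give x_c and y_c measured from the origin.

x_c = 47.06 in, y_c = 32.50 in

Part | A | x̄ᵢ | ȳᵢ | A·x̄ᵢ | A·ȳᵢ
rectangular body | 7800.00 | 60.00 | 32.50 | 468000.00 | 253500.00
semicircular end | 1659.15 | -13.79 | 32.50 | -22885.42 | 53922.49
Σ | 9459.15 |  |  | 445114.58 | 307422.49
x_c = 445114.58 / 9459.15 = 47.06 in
y_c = 307422.49 / 9459.15 = 32.50 in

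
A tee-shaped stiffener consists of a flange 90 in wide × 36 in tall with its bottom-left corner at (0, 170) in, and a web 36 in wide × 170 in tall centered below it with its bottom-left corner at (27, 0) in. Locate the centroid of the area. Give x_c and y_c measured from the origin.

x_c = 45.00 in, y_c = 120.65 in

web: A = 36 × 170 = 6120.00, centroid at (45.00, 85.00).
flange: A = 90 × 36 = 3240.00, centroid at (45.00, 188.00).
ΣA = 9360.00 in²
ΣAx_c = (6120.00)(45.00) + (3240.00)(45.00) = 421200.00 in³
ΣAy_c = (6120.00)(85.00) + (3240.00)(188.00) = 1129320.00 in³
x_c = 421200.00 / 9360.00 = 45.00 in
y_c = 1129320.00 / 9360.00 = 120.65 in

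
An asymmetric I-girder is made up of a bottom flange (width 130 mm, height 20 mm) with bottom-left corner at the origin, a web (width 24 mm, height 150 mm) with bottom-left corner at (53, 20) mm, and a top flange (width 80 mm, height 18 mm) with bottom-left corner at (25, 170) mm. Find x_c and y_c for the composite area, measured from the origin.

bottom flange: A = 130 × 20 = 2600.00, centroid at (65.00, 10.00).
web: A = 24 × 150 = 3600.00, centroid at (65.00, 95.00).
top flange: A = 80 × 18 = 1440.00, centroid at (65.00, 179.00).
ΣA = 7640.00 mm²
ΣAx_c = (2600.00)(65.00) + (3600.00)(65.00) + (1440.00)(65.00) = 496600.00 mm³
ΣAy_c = (2600.00)(10.00) + (3600.00)(95.00) + (1440.00)(179.00) = 625760.00 mm³
x_c = 496600.00 / 7640.00 = 65.00 mm
y_c = 625760.00 / 7640.00 = 81.91 mm

x_c = 65.00 mm, y_c = 81.91 mm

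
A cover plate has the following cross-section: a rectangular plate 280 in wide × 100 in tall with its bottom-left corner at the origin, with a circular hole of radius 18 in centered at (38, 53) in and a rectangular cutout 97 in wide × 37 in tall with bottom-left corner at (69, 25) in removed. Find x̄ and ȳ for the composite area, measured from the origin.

x̄ = 147.89 in, ȳ = 50.87 in

Part | A | x̄ᵢ | ȳᵢ | A·x̄ᵢ | A·ȳᵢ
plate | 28000.00 | 140.00 | 50.00 | 3920000.00 | 1400000.00
hole 1 | -1017.88 | 38.00 | 53.00 | -38679.29 | -53947.43
hole 2 | -3589.00 | 117.50 | 43.50 | -421707.50 | -156121.50
Σ | 23393.12 |  |  | 3459613.21 | 1189931.07
x̄ = 3459613.21 / 23393.12 = 147.89 in
ȳ = 1189931.07 / 23393.12 = 50.87 in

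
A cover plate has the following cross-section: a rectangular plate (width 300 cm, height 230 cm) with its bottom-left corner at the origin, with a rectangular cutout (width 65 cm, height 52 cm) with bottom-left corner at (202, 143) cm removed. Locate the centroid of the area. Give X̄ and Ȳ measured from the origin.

X̄ = 145.65 cm, Ȳ = 112.22 cm

plate: A = 300 × 230 = 69000.00, centroid at (150.00, 115.00).
hole: A = −(65 × 52) = -3380.00, centroid at (234.50, 169.00).
ΣA = 65620.00 cm²
ΣAX̄ = (69000.00)(150.00) + (-3380.00)(234.50) = 9557390.00 cm³
ΣAȲ = (69000.00)(115.00) + (-3380.00)(169.00) = 7363780.00 cm³
X̄ = 9557390.00 / 65620.00 = 145.65 cm
Ȳ = 7363780.00 / 65620.00 = 112.22 cm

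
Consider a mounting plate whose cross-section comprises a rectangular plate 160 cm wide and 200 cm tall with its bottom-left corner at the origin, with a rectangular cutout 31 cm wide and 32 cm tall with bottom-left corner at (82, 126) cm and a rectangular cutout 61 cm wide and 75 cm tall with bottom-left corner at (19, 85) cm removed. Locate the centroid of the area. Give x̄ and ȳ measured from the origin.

x̄ = 84.62 cm, ȳ = 94.53 cm

plate: A = 160 × 200 = 32000.00, centroid at (80.00, 100.00).
hole 1: A = −(31 × 32) = -992.00, centroid at (97.50, 142.00).
hole 2: A = −(61 × 75) = -4575.00, centroid at (49.50, 122.50).
ΣA = 26433.00 cm²
ΣAx̄ = (32000.00)(80.00) + (-992.00)(97.50) + (-4575.00)(49.50) = 2236817.50 cm³
ΣAȳ = (32000.00)(100.00) + (-992.00)(142.00) + (-4575.00)(122.50) = 2498698.50 cm³
x̄ = 2236817.50 / 26433.00 = 84.62 cm
ȳ = 2498698.50 / 26433.00 = 94.53 cm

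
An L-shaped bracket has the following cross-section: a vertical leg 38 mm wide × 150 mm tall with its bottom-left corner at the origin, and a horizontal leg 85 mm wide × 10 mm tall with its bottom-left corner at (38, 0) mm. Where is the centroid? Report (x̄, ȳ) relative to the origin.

x̄ = 26.98 mm, ȳ = 65.92 mm

vertical leg: A = 38 × 150 = 5700.00, centroid at (19.00, 75.00).
horizontal leg: A = 85 × 10 = 850.00, centroid at (80.50, 5.00).
ΣA = 6550.00 mm², ΣAx̄ = 176725.00 mm³, ΣAȳ = 431750.00 mm³.
x̄ = 176725.00/6550.00 = 26.98 mm; ȳ = 431750.00/6550.00 = 65.92 mm.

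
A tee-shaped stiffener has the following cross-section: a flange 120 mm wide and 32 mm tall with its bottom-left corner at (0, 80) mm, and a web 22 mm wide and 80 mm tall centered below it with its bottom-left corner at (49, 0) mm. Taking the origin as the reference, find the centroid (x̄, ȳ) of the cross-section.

x̄ = 60.00 mm, ȳ = 78.40 mm

Part | A | x̄ᵢ | ȳᵢ | A·x̄ᵢ | A·ȳᵢ
web | 1760.00 | 60.00 | 40.00 | 105600.00 | 70400.00
flange | 3840.00 | 60.00 | 96.00 | 230400.00 | 368640.00
Σ | 5600.00 |  |  | 336000.00 | 439040.00
x̄ = 336000.00 / 5600.00 = 60.00 mm
ȳ = 439040.00 / 5600.00 = 78.40 mm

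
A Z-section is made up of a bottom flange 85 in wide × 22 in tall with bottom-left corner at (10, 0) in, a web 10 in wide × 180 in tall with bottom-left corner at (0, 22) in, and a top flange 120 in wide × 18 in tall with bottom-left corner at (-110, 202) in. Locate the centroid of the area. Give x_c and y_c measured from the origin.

bottom flange: A = 85 × 22 = 1870.00, centroid at (52.50, 11.00).
web: A = 10 × 180 = 1800.00, centroid at (5.00, 112.00).
top flange: A = 120 × 18 = 2160.00, centroid at (-50.00, 211.00).
ΣA = 5830.00 in²
ΣAx_c = (1870.00)(52.50) + (1800.00)(5.00) + (2160.00)(-50.00) = -825.00 in³
ΣAy_c = (1870.00)(11.00) + (1800.00)(112.00) + (2160.00)(211.00) = 677930.00 in³
x_c = -825.00 / 5830.00 = -0.14 in
y_c = 677930.00 / 5830.00 = 116.28 in

x_c = -0.14 in, y_c = 116.28 in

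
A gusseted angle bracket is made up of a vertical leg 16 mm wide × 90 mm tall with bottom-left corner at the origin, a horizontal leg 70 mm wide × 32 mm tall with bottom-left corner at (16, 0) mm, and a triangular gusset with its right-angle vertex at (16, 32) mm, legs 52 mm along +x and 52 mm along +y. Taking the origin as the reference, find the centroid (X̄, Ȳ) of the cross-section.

X̄ = 33.95 mm, Ȳ = 33.25 mm

vertical leg: A = 16 × 90 = 1440.00, centroid at (8.00, 45.00).
horizontal leg: A = 70 × 32 = 2240.00, centroid at (51.00, 16.00).
gusset: A = ½·52·52 = 1352.00, centroid at (33.33, 49.33).
ΣA = 5032.00 mm²
ΣAX̄ = (1440.00)(8.00) + (2240.00)(51.00) + (1352.00)(33.33) = 170826.67 mm³
ΣAȲ = (1440.00)(45.00) + (2240.00)(16.00) + (1352.00)(49.33) = 167338.67 mm³
X̄ = 170826.67 / 5032.00 = 33.95 mm
Ȳ = 167338.67 / 5032.00 = 33.25 mm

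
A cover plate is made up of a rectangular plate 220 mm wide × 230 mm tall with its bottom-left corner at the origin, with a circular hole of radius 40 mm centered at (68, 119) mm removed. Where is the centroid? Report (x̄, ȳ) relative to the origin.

plate: A = 220 × 230 = 50600.00, centroid at (110.00, 115.00).
hole: A = −π·40² = -5026.55, centroid at (68.00, 119.00).
ΣA = 45573.45 mm², ΣAx̄ = 5224194.72 mm³, ΣAȳ = 5220840.76 mm³.
x̄ = 5224194.72/45573.45 = 114.63 mm; ȳ = 5220840.76/45573.45 = 114.56 mm.

x̄ = 114.63 mm, ȳ = 114.56 mm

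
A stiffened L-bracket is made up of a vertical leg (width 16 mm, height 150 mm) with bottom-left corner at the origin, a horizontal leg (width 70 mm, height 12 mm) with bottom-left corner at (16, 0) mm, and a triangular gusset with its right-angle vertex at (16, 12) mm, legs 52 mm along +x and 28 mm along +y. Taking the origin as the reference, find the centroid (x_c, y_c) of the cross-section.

x_c = 21.75 mm, y_c = 50.55 mm

Part | A | x̄ᵢ | ȳᵢ | A·x̄ᵢ | A·ȳᵢ
vertical leg | 2400.00 | 8.00 | 75.00 | 19200.00 | 180000.00
horizontal leg | 840.00 | 51.00 | 6.00 | 42840.00 | 5040.00
gusset | 728.00 | 33.33 | 21.33 | 24266.67 | 15530.67
Σ | 3968.00 |  |  | 86306.67 | 200570.67
x_c = 86306.67 / 3968.00 = 21.75 mm
y_c = 200570.67 / 3968.00 = 50.55 mm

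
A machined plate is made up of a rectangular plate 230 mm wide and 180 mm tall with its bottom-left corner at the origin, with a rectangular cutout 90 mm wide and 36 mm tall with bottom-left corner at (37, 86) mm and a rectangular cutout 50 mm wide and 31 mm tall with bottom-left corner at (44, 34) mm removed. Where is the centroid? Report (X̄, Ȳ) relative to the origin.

plate: A = 230 × 180 = 41400.00, centroid at (115.00, 90.00).
hole 1: A = −(90 × 36) = -3240.00, centroid at (82.00, 104.00).
hole 2: A = −(50 × 31) = -1550.00, centroid at (69.00, 49.50).
ΣA = 36610.00 mm², ΣAX̄ = 4388370.00 mm³, ΣAȲ = 3312315.00 mm³.
X̄ = 4388370.00/36610.00 = 119.87 mm; Ȳ = 3312315.00/36610.00 = 90.48 mm.

X̄ = 119.87 mm, Ȳ = 90.48 mm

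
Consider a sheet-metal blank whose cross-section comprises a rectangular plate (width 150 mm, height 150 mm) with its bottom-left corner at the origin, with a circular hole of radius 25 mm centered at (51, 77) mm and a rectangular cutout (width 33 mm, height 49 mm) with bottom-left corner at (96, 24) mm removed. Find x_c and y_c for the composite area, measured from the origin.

x_c = 74.29 mm, y_c = 77.06 mm

Part | A | x̄ᵢ | ȳᵢ | A·x̄ᵢ | A·ȳᵢ
plate | 22500.00 | 75.00 | 75.00 | 1687500.00 | 1687500.00
hole 1 | -1963.50 | 51.00 | 77.00 | -100138.27 | -151189.15
hole 2 | -1617.00 | 112.50 | 48.50 | -181912.50 | -78424.50
Σ | 18919.50 |  |  | 1405449.23 | 1457886.35
x_c = 1405449.23 / 18919.50 = 74.29 mm
y_c = 1457886.35 / 18919.50 = 77.06 mm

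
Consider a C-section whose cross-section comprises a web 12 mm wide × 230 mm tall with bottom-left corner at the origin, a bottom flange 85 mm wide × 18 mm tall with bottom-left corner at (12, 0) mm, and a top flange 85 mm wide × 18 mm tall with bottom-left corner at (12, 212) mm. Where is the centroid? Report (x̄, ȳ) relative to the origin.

x̄ = 31.50 mm, ȳ = 115.00 mm

Part | A | x̄ᵢ | ȳᵢ | A·x̄ᵢ | A·ȳᵢ
web | 2760.00 | 6.00 | 115.00 | 16560.00 | 317400.00
bottom flange | 1530.00 | 54.50 | 9.00 | 83385.00 | 13770.00
top flange | 1530.00 | 54.50 | 221.00 | 83385.00 | 338130.00
Σ | 5820.00 |  |  | 183330.00 | 669300.00
x̄ = 183330.00 / 5820.00 = 31.50 mm
ȳ = 669300.00 / 5820.00 = 115.00 mm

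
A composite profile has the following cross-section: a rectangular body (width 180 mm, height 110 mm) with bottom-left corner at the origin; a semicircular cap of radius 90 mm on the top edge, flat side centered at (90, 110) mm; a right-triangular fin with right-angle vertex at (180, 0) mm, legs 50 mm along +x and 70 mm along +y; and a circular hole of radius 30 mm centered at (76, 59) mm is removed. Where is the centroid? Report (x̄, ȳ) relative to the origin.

Part | A | x̄ᵢ | ȳᵢ | A·x̄ᵢ | A·ȳᵢ
rectangular body | 19800.00 | 90.00 | 55.00 | 1782000.00 | 1089000.00
semicircular top | 12723.45 | 90.00 | 148.20 | 1145110.52 | 1885579.53
triangular fin | 1750.00 | 196.67 | 23.33 | 344166.67 | 40833.33
hole | -2827.43 | 76.00 | 59.00 | -214884.94 | -166818.57
Σ | 31446.02 |  |  | 3056392.25 | 2848594.29
x̄ = 3056392.25 / 31446.02 = 97.19 mm
ȳ = 2848594.29 / 31446.02 = 90.59 mm

x̄ = 97.19 mm, ȳ = 90.59 mm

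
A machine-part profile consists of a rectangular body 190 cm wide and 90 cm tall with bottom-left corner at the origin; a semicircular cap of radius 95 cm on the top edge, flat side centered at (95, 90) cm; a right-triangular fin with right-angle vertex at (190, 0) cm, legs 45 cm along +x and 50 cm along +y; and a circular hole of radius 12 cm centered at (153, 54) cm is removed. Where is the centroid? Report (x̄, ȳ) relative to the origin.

rectangular body: A = 190 × 90 = 17100.00, centroid at (95.00, 45.00).
semicircular top: A = ½π·95² = 14176.44, centroid at (95.00, 130.32).
triangular fin: A = ½·45·50 = 1125.00, centroid at (205.00, 16.67).
hole: A = −π·12² = -452.39, centroid at (153.00, 54.00).
ΣA = 31949.05 cm², ΣAx̄ = 3132670.93 cm³, ΣAȳ = 2611283.63 cm³.
x̄ = 3132670.93/31949.05 = 98.05 cm; ȳ = 2611283.63/31949.05 = 81.73 cm.

x̄ = 98.05 cm, ȳ = 81.73 cm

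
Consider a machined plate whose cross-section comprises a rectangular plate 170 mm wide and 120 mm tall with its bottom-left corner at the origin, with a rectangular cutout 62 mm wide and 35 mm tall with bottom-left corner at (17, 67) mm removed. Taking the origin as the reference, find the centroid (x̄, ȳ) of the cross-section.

plate: A = 170 × 120 = 20400.00, centroid at (85.00, 60.00).
hole: A = −(62 × 35) = -2170.00, centroid at (48.00, 84.50).
ΣA = 18230.00 mm², ΣAx̄ = 1629840.00 mm³, ΣAȳ = 1040635.00 mm³.
x̄ = 1629840.00/18230.00 = 89.40 mm; ȳ = 1040635.00/18230.00 = 57.08 mm.

x̄ = 89.40 mm, ȳ = 57.08 mm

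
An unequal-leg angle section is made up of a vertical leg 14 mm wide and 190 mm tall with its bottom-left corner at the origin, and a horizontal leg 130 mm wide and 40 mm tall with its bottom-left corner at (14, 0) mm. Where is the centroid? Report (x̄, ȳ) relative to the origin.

x̄ = 54.63 mm, ȳ = 45.38 mm

vertical leg: A = 14 × 190 = 2660.00, centroid at (7.00, 95.00).
horizontal leg: A = 130 × 40 = 5200.00, centroid at (79.00, 20.00).
ΣA = 7860.00 mm², ΣAx̄ = 429420.00 mm³, ΣAȳ = 356700.00 mm³.
x̄ = 429420.00/7860.00 = 54.63 mm; ȳ = 356700.00/7860.00 = 45.38 mm.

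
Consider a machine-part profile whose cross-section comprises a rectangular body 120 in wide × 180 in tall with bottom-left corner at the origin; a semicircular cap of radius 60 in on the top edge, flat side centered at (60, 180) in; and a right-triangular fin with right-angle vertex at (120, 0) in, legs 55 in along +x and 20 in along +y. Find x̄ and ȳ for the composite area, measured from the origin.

rectangular body: A = 120 × 180 = 21600.00, centroid at (60.00, 90.00).
semicircular top: A = ½π·60² = 5654.87, centroid at (60.00, 205.46).
triangular fin: A = ½·55·20 = 550.00, centroid at (138.33, 6.67).
ΣA = 27804.87 in²
ΣAx̄ = (21600.00)(60.00) + (5654.87)(60.00) + (550.00)(138.33) = 1711375.34 in³
ΣAȳ = (21600.00)(90.00) + (5654.87)(205.46) + (550.00)(6.67) = 3109542.69 in³
x̄ = 1711375.34 / 27804.87 = 61.55 in
ȳ = 3109542.69 / 27804.87 = 111.83 in

x̄ = 61.55 in, ȳ = 111.83 in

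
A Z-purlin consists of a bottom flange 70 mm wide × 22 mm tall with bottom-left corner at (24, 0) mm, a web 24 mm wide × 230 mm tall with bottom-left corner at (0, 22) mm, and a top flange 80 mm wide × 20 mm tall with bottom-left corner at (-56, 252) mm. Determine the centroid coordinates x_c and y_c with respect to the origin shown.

x_c = 15.18 mm, y_c = 137.69 mm

Part | A | x̄ᵢ | ȳᵢ | A·x̄ᵢ | A·ȳᵢ
bottom flange | 1540.00 | 59.00 | 11.00 | 90860.00 | 16940.00
web | 5520.00 | 12.00 | 137.00 | 66240.00 | 756240.00
top flange | 1600.00 | -16.00 | 262.00 | -25600.00 | 419200.00
Σ | 8660.00 |  |  | 131500.00 | 1192380.00
x_c = 131500.00 / 8660.00 = 15.18 mm
y_c = 1192380.00 / 8660.00 = 137.69 mm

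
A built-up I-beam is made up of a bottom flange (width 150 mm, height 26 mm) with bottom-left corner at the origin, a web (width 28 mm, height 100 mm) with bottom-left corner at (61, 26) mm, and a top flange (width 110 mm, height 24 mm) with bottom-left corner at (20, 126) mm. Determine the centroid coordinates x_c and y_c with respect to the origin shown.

bottom flange: A = 150 × 26 = 3900.00, centroid at (75.00, 13.00).
web: A = 28 × 100 = 2800.00, centroid at (75.00, 76.00).
top flange: A = 110 × 24 = 2640.00, centroid at (75.00, 138.00).
ΣA = 9340.00 mm², ΣAx_c = 700500.00 mm³, ΣAy_c = 627820.00 mm³.
x_c = 700500.00/9340.00 = 75.00 mm; y_c = 627820.00/9340.00 = 67.22 mm.

x_c = 75.00 mm, y_c = 67.22 mm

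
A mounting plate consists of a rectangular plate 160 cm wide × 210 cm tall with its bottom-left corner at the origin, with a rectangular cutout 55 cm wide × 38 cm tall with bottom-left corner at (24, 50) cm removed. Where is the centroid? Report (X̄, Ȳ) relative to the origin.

X̄ = 81.89 cm, Ȳ = 107.39 cm

Part | A | x̄ᵢ | ȳᵢ | A·x̄ᵢ | A·ȳᵢ
plate | 33600.00 | 80.00 | 105.00 | 2688000.00 | 3528000.00
hole | -2090.00 | 51.50 | 69.00 | -107635.00 | -144210.00
Σ | 31510.00 |  |  | 2580365.00 | 3383790.00
X̄ = 2580365.00 / 31510.00 = 81.89 cm
Ȳ = 3383790.00 / 31510.00 = 107.39 cm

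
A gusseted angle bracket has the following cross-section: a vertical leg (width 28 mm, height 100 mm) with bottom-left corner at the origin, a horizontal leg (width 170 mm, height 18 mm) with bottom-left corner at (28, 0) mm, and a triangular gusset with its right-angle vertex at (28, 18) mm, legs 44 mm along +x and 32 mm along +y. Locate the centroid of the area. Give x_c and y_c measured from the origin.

x_c = 63.23 mm, y_c = 28.60 mm

vertical leg: A = 28 × 100 = 2800.00, centroid at (14.00, 50.00).
horizontal leg: A = 170 × 18 = 3060.00, centroid at (113.00, 9.00).
gusset: A = ½·44·32 = 704.00, centroid at (42.67, 28.67).
ΣA = 6564.00 mm²
ΣAx_c = (2800.00)(14.00) + (3060.00)(113.00) + (704.00)(42.67) = 415017.33 mm³
ΣAy_c = (2800.00)(50.00) + (3060.00)(9.00) + (704.00)(28.67) = 187721.33 mm³
x_c = 415017.33 / 6564.00 = 63.23 mm
y_c = 187721.33 / 6564.00 = 28.60 mm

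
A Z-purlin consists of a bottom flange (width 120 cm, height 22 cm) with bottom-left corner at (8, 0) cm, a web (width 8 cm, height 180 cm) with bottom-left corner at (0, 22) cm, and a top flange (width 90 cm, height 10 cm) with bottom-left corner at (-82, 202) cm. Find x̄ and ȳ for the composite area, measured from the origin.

Part | A | x̄ᵢ | ȳᵢ | A·x̄ᵢ | A·ȳᵢ
bottom flange | 2640.00 | 68.00 | 11.00 | 179520.00 | 29040.00
web | 1440.00 | 4.00 | 112.00 | 5760.00 | 161280.00
top flange | 900.00 | -37.00 | 207.00 | -33300.00 | 186300.00
Σ | 4980.00 |  |  | 151980.00 | 376620.00
x̄ = 151980.00 / 4980.00 = 30.52 cm
ȳ = 376620.00 / 4980.00 = 75.63 cm

x̄ = 30.52 cm, ȳ = 75.63 cm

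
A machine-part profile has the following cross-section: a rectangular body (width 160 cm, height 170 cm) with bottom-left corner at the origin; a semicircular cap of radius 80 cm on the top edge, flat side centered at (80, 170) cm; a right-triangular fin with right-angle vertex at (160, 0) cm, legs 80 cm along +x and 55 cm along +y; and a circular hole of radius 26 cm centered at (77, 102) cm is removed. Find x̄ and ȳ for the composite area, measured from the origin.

x̄ = 86.46 cm, ȳ = 112.14 cm

rectangular body: A = 160 × 170 = 27200.00, centroid at (80.00, 85.00).
semicircular top: A = ½π·80² = 10053.10, centroid at (80.00, 203.95).
triangular fin: A = ½·80·55 = 2200.00, centroid at (186.67, 18.33).
hole: A = −π·26² = -2123.72, centroid at (77.00, 102.00).
ΣA = 37329.38 cm², ΣAx̄ = 3227388.21 cm³, ΣAȳ = 4186073.97 cm³.
x̄ = 3227388.21/37329.38 = 86.46 cm; ȳ = 4186073.97/37329.38 = 112.14 cm.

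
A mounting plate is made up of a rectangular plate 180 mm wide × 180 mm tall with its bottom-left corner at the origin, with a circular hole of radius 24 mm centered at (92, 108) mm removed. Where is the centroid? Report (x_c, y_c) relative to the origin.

x_c = 89.88 mm, y_c = 88.94 mm

plate: A = 180 × 180 = 32400.00, centroid at (90.00, 90.00).
hole: A = −π·24² = -1809.56, centroid at (92.00, 108.00).
ΣA = 30590.44 mm²
ΣAx_c = (32400.00)(90.00) + (-1809.56)(92.00) = 2749520.72 mm³
ΣAy_c = (32400.00)(90.00) + (-1809.56)(108.00) = 2720567.80 mm³
x_c = 2749520.72 / 30590.44 = 89.88 mm
y_c = 2720567.80 / 30590.44 = 88.94 mm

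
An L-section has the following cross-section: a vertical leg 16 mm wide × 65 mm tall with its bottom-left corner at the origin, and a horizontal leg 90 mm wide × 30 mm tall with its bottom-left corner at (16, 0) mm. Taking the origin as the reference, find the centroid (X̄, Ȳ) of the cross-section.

X̄ = 46.26 mm, Ȳ = 19.87 mm

vertical leg: A = 16 × 65 = 1040.00, centroid at (8.00, 32.50).
horizontal leg: A = 90 × 30 = 2700.00, centroid at (61.00, 15.00).
ΣA = 3740.00 mm²
ΣAX̄ = (1040.00)(8.00) + (2700.00)(61.00) = 173020.00 mm³
ΣAȲ = (1040.00)(32.50) + (2700.00)(15.00) = 74300.00 mm³
X̄ = 173020.00 / 3740.00 = 46.26 mm
Ȳ = 74300.00 / 3740.00 = 19.87 mm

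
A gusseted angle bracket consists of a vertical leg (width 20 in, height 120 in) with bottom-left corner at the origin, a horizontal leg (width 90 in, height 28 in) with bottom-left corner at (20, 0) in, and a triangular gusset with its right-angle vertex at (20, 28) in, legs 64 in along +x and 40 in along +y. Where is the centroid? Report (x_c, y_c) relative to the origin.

x_c = 38.82 in, y_c = 37.45 in

vertical leg: A = 20 × 120 = 2400.00, centroid at (10.00, 60.00).
horizontal leg: A = 90 × 28 = 2520.00, centroid at (65.00, 14.00).
gusset: A = ½·64·40 = 1280.00, centroid at (41.33, 41.33).
ΣA = 6200.00 in²
ΣAx_c = (2400.00)(10.00) + (2520.00)(65.00) + (1280.00)(41.33) = 240706.67 in³
ΣAy_c = (2400.00)(60.00) + (2520.00)(14.00) + (1280.00)(41.33) = 232186.67 in³
x_c = 240706.67 / 6200.00 = 38.82 in
y_c = 232186.67 / 6200.00 = 37.45 in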